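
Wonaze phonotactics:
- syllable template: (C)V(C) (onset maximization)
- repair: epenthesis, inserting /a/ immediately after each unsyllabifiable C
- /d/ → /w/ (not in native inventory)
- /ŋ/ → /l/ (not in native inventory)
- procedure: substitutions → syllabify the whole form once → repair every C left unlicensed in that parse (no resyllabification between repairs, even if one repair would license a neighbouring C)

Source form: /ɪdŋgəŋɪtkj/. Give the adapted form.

ɪwlagəlɪtkaja

Substitution: /d/ → /w/, /ŋ/ → /l/, giving /ɪwlgəlɪtkj/.
Syllabifying with onset maximization leaves /l/, /k/, /j/ stranded (at most one coda consonant is licensed; onsets are limited to one consonant).
Inserting the epenthetic vowel yields /l/ → /la/, /k/ → /ka/, /j/ → /ja/.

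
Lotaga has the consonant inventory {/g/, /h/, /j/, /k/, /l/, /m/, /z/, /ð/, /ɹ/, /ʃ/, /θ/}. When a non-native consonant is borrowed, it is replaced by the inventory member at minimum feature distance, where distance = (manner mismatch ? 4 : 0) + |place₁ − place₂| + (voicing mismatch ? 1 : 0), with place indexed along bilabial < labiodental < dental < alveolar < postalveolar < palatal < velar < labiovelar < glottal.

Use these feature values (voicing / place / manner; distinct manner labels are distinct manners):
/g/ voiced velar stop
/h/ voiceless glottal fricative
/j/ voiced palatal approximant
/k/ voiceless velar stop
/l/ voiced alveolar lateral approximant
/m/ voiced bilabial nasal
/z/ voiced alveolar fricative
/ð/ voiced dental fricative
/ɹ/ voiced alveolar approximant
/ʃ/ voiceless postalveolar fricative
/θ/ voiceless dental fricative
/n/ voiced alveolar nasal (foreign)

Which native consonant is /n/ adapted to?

m

/m/ is closest: same manner (nasal), place distance 3 (alveolar→bilabial), same voicing; total 3. Next closest is /l/ at distance 4.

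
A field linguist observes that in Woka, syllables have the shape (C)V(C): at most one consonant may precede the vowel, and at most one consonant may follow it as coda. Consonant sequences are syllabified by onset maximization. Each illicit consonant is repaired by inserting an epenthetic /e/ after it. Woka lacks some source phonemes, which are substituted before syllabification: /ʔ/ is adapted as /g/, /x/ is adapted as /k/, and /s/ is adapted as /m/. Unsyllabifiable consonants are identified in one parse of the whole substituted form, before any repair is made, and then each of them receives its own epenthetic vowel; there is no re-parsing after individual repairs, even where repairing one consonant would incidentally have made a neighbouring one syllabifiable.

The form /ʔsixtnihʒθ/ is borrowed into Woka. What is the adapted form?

Substitution: /ʔ/ → /g/, /s/ → /m/, /x/ → /k/, giving /gmiktnihʒθ/.
The consonants /g/, /t/, /ʒ/, /θ/ cannot be parsed into a legal (C)V(C) syllable (at most one coda consonant is licensed; onsets are limited to one consonant).
Inserting the epenthetic vowel yields /g/ → /ge/, /t/ → /te/, /ʒ/ → /ʒe/, /θ/ → /θe/.

gemiktenihʒeθe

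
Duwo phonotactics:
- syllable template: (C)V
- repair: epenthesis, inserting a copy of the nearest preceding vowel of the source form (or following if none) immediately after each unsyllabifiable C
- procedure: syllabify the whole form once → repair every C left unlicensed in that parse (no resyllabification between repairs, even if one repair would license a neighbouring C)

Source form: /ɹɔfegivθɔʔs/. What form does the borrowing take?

ɹɔfegiviθɔʔɔsɔ

Syllabifying with onset maximization leaves /v/, /ʔ/, /s/ stranded (no codas are permitted; onsets are limited to one consonant).
Each unlicensed consonant becomes the onset of a new syllable: /v/ → /vi/, /ʔ/ → /ʔɔ/, /s/ → /sɔ/.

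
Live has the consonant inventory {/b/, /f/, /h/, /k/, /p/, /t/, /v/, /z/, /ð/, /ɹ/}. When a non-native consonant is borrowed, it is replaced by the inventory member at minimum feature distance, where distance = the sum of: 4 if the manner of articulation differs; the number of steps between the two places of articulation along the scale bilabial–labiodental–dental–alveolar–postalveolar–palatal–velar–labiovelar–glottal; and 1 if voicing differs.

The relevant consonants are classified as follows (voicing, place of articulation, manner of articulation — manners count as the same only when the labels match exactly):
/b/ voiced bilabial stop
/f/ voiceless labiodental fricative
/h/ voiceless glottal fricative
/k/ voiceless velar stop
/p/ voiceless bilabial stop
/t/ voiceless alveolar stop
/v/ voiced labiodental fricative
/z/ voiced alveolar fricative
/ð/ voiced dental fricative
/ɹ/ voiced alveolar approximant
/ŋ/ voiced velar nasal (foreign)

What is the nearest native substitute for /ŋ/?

k

/k/ is closest: manner differs (nasal→stop, +4), place distance 0 (velar→velar), voicing differs (+1); total 5. Next closest is /h/ at distance 7.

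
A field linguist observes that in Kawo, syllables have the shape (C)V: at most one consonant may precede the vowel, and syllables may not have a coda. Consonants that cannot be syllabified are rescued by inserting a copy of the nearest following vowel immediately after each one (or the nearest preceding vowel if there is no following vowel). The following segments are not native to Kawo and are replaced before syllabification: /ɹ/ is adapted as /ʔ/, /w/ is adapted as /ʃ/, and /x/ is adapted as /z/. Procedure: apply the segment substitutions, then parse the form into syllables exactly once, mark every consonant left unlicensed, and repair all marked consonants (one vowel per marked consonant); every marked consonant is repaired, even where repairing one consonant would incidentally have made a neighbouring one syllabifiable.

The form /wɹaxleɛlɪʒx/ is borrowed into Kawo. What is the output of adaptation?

ʃaʔazeleɛlɪʒɪzɪ

Substitution: /w/ → /ʃ/, /ɹ/ → /ʔ/, /x/ → /z/, giving /ʃʔazleɛlɪʒz/.
Under (C)V, the unsyllabifiable consonants are /ʃ/, /z/, /ʒ/, /z/ (no codas are permitted; onsets are limited to one consonant).
Each unlicensed consonant becomes the onset of a new syllable: /ʃ/ → /ʃa/, /z/ → /ze/, /ʒ/ → /ʒɪ/, /z/ → /zɪ/.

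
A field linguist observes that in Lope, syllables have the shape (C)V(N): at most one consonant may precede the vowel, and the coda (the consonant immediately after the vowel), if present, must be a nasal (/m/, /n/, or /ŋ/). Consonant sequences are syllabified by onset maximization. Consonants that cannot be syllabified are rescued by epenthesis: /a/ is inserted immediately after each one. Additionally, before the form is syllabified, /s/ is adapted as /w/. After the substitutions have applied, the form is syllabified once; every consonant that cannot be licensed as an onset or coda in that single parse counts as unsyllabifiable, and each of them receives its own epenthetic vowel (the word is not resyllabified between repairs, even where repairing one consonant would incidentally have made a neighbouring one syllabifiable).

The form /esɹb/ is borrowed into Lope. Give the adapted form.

ewaɹaba

Substitution: /s/ → /w/, giving /ewɹb/.
Syllabifying with onset maximization leaves /w/, /ɹ/, /b/ stranded (only a nasal (/m/, /n/, or /ŋ/) is licensed in coda position; onsets are limited to one consonant).
Epenthesis after each stranded consonant: /w/ → /wa/, /ɹ/ → /ɹa/, /b/ → /ba/.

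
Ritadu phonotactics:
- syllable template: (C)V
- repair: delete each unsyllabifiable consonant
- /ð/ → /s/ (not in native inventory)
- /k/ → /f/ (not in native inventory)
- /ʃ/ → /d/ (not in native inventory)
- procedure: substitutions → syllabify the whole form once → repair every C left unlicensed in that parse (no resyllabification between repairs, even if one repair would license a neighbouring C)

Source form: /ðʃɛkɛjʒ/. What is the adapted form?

Substitution: /ð/ → /s/, /ʃ/ → /d/, /k/ → /f/, giving /sdɛfɛjʒ/.
Under (C)V, the unsyllabifiable consonants are /s/, /j/, /ʒ/ (no codas are permitted; onsets are limited to one consonant).
Each unlicensed consonant is deleted: /s/, /j/, /ʒ/.

dɛfɛ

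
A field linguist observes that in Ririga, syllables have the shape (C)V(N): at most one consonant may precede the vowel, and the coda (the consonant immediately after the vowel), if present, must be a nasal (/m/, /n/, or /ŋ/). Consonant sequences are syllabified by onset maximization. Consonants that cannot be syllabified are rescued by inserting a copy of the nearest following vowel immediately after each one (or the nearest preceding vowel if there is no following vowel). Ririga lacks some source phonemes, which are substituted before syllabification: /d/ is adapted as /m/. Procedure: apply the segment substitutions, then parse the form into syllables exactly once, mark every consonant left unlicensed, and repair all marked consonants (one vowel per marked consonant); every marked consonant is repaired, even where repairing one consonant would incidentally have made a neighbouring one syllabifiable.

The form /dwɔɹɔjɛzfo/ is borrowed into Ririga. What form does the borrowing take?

Substitution: /d/ → /m/, giving /mwɔɹɔjɛzfo/.
The consonants /m/, /z/ cannot be parsed into a legal (C)V(N) syllable (only a nasal (/m/, /n/, or /ŋ/) is licensed in coda position; onsets are limited to one consonant).
Epenthesis after each stranded consonant: /m/ → /mɔ/, /z/ → /zo/.

mɔwɔɹɔjɛzofo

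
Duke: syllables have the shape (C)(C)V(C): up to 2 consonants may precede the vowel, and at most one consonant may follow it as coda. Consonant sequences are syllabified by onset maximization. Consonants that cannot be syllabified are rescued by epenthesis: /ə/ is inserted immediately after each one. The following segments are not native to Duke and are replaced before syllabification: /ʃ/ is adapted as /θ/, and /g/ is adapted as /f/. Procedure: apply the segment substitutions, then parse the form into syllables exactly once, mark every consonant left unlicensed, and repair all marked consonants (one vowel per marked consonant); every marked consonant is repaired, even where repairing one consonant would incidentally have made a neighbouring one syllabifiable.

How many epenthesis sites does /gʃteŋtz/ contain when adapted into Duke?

After substitution the input is /fθteŋtz/.
The unsyllabifiable consonants are /f/, /t/, /z/; each receives one epenthetic vowel.

3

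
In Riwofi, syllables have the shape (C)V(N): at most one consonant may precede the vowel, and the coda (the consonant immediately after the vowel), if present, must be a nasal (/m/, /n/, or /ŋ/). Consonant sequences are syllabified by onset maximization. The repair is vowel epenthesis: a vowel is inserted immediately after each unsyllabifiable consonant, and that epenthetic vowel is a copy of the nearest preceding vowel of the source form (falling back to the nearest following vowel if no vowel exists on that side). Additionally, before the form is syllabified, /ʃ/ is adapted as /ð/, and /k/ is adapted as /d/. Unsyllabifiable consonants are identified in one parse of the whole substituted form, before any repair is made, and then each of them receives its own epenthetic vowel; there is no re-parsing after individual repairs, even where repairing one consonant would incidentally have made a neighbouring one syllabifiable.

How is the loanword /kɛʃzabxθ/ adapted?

Substitution: /k/ → /d/, /ʃ/ → /ð/, giving /dɛðzabxθ/.
Syllabifying with onset maximization leaves /ð/, /b/, /x/, /θ/ stranded (only a nasal (/m/, /n/, or /ŋ/) is licensed in coda position; onsets are limited to one consonant).
Each unlicensed consonant becomes the onset of a new syllable: /ð/ → /ðɛ/, /b/ → /ba/, /x/ → /xa/, /θ/ → /θa/.

dɛðɛzabaxaθa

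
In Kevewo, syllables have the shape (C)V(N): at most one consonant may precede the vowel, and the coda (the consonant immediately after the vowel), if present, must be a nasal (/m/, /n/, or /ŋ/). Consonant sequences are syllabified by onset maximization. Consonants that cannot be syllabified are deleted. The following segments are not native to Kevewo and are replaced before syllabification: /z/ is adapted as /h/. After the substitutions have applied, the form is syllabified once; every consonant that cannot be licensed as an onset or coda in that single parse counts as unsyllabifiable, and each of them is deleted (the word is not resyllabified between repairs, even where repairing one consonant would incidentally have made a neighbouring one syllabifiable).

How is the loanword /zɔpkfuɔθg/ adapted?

hɔfuɔ

Substitution: /z/ → /h/, giving /hɔpkfuɔθg/.
Syllabifying with onset maximization leaves /p/, /k/, /θ/, /g/ stranded (only a nasal (/m/, /n/, or /ŋ/) is licensed in coda position; onsets are limited to one consonant).
Deletion applies to /p/, /k/, /θ/, /g/.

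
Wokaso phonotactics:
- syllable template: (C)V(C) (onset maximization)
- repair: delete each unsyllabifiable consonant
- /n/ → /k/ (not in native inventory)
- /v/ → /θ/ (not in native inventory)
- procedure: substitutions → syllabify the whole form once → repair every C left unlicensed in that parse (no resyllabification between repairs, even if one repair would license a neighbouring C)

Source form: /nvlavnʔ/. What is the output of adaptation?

Substitution: /n/ → /k/, /v/ → /θ/, giving /kθlaθkʔ/.
Under (C)V(C), the unsyllabifiable consonants are /k/, /θ/, /k/, /ʔ/ (at most one coda consonant is licensed; onsets are limited to one consonant).
Deleting the stranded consonants removes /k/, /θ/, /k/, /ʔ/.

laθ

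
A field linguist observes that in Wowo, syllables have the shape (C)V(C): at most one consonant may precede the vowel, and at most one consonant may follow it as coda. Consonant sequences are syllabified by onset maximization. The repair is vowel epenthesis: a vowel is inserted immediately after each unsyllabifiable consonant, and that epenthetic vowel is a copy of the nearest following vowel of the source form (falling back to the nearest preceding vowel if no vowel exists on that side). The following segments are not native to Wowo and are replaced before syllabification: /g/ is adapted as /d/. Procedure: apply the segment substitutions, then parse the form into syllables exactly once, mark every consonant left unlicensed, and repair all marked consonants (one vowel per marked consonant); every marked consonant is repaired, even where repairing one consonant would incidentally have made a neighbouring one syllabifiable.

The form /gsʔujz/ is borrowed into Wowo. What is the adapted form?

Substitution: /g/ → /d/, giving /dsʔujz/.
Under (C)V(C), the unsyllabifiable consonants are /d/, /s/, /z/ (at most one coda consonant is licensed; onsets are limited to one consonant).
Each unlicensed consonant becomes the onset of a new syllable: /d/ → /du/, /s/ → /su/, /z/ → /zu/.

dusuʔujzu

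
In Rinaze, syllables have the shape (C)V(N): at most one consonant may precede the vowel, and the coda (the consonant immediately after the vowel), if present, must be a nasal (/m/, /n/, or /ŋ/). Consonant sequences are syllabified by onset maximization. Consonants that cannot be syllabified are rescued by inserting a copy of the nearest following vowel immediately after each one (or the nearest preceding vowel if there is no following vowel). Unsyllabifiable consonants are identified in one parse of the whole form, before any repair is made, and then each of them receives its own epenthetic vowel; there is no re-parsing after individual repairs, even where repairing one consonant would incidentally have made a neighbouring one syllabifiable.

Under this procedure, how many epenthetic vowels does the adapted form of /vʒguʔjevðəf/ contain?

The unsyllabifiable consonants are /v/, /ʒ/, /ʔ/, /v/, /f/; each receives one epenthetic vowel.

5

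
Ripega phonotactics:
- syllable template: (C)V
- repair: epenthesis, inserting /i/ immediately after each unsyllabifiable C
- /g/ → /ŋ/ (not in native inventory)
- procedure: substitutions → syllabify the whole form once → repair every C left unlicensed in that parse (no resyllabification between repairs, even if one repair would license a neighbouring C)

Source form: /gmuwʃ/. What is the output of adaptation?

ŋimuwiʃi

Substitution: /g/ → /ŋ/, giving /ŋmuwʃ/.
Syllabifying with onset maximization leaves /ŋ/, /w/, /ʃ/ stranded (no codas are permitted; onsets are limited to one consonant).
Each unlicensed consonant becomes the onset of a new syllable: /ŋ/ → /ŋi/, /w/ → /wi/, /ʃ/ → /ʃi/.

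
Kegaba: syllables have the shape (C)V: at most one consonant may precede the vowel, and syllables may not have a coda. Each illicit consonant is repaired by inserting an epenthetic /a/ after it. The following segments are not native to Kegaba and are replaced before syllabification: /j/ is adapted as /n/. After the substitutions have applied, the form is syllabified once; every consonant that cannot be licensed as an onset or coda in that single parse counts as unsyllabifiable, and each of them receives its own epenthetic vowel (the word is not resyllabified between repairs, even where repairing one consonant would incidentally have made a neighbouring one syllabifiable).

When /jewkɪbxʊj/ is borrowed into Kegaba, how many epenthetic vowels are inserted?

After substitution the input is /newkɪbxʊn/.
The unsyllabifiable consonants are /w/, /b/, /n/; each receives one epenthetic vowel.

3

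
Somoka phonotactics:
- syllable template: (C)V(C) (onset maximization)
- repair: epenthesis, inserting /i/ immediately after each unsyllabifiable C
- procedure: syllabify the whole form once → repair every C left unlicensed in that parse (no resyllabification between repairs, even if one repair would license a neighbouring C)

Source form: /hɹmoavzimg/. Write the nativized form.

hiɹimoavzimgi

Syllabifying with onset maximization leaves /h/, /ɹ/, /g/ stranded (at most one coda consonant is licensed; onsets are limited to one consonant).
Inserting the epenthetic vowel yields /h/ → /hi/, /ɹ/ → /ɹi/, /g/ → /gi/.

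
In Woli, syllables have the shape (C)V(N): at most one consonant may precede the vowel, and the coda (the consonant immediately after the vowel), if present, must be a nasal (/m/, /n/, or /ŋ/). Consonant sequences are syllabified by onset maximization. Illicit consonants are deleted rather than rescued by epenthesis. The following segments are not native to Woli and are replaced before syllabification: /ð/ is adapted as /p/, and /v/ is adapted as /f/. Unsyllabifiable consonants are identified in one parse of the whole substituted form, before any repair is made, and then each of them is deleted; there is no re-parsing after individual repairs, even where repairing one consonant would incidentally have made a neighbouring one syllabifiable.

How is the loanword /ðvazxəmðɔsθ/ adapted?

Substitution: /ð/ → /p/, /v/ → /f/, giving /pfazxəmpɔsθ/.
Under (C)V(N), the unsyllabifiable consonants are /p/, /z/, /s/, /θ/ (only a nasal (/m/, /n/, or /ŋ/) is licensed in coda position; onsets are limited to one consonant).
Deletion applies to /p/, /z/, /s/, /θ/.

faxəmpɔ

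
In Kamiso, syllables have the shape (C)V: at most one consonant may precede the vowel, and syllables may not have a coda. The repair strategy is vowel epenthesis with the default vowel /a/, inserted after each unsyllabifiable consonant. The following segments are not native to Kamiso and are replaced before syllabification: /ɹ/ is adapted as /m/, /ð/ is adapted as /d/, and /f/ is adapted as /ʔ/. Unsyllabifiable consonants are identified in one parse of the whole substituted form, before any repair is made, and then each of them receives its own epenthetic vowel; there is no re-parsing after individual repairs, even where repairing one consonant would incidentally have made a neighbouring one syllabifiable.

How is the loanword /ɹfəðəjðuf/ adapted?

Substitution: /ɹ/ → /m/, /f/ → /ʔ/, /ð/ → /d/, giving /mʔədəjduʔ/.
The consonants /m/, /j/, /ʔ/ cannot be parsed into a legal (C)V syllable (no codas are permitted; onsets are limited to one consonant).
Epenthesis after each stranded consonant: /m/ → /ma/, /j/ → /ja/, /ʔ/ → /ʔa/.

maʔədəjaduʔa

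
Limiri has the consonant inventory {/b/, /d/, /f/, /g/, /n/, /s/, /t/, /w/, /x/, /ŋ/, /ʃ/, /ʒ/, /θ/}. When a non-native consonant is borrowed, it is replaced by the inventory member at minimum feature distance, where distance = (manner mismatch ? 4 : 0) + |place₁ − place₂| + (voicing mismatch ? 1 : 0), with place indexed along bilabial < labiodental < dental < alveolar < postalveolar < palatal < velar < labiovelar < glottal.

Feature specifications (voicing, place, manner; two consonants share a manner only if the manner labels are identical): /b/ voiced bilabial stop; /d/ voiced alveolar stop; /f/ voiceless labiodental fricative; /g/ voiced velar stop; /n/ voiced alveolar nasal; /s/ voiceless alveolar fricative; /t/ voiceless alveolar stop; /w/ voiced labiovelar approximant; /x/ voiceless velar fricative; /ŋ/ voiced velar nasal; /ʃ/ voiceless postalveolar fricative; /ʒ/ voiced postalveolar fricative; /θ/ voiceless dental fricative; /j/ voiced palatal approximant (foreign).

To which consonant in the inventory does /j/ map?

/w/ is closest: same manner (approximant), place distance 2 (palatal→labiovelar), same voicing; total 2. Next closest is /g/ at distance 5.

w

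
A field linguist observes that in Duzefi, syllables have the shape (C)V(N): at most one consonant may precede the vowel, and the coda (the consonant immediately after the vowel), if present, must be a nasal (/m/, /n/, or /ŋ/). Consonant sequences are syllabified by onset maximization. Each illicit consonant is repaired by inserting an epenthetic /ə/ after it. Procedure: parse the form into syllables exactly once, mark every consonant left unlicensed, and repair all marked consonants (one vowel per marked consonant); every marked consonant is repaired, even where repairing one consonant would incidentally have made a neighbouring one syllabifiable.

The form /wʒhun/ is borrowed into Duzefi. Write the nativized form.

The consonants /w/, /ʒ/ cannot be parsed into a legal (C)V(N) syllable (only a nasal (/m/, /n/, or /ŋ/) is licensed in coda position; onsets are limited to one consonant).
Inserting the epenthetic vowel yields /w/ → /wə/, /ʒ/ → /ʒə/.

wəʒəhun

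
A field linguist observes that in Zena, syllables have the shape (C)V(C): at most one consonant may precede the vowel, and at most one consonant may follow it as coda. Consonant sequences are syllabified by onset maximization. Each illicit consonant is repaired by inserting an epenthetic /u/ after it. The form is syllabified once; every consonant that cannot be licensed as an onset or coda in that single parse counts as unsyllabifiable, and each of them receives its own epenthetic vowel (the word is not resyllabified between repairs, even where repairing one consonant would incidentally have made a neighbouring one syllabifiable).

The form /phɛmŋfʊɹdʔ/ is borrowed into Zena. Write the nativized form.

puhɛmŋufʊɹduʔu

The consonants /p/, /ŋ/, /d/, /ʔ/ cannot be parsed into a legal (C)V(C) syllable (at most one coda consonant is licensed; onsets are limited to one consonant).
Each unlicensed consonant becomes the onset of a new syllable: /p/ → /pu/, /ŋ/ → /ŋu/, /d/ → /du/, /ʔ/ → /ʔu/.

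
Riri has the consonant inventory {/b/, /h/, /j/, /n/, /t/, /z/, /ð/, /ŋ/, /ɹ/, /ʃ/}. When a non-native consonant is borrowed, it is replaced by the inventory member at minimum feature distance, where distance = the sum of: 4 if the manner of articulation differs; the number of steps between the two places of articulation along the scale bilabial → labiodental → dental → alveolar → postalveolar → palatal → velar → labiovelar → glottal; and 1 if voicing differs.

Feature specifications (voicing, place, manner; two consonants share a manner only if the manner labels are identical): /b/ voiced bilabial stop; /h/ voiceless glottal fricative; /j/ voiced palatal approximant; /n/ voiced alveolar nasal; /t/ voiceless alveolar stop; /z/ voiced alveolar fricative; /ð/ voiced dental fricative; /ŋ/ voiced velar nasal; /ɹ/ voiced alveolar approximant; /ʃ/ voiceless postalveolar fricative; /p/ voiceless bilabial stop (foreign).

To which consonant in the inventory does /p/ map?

b

/b/ is closest: same manner (stop), place distance 0 (bilabial→bilabial), voicing differs (+1); total 1. Next closest is /t/ at distance 3.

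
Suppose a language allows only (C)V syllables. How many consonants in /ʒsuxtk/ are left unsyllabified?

Under (C)V, the unsyllabifiable consonants are /ʒ/, /x/, /t/, /k/ (no codas are permitted; onsets are limited to one consonant).

4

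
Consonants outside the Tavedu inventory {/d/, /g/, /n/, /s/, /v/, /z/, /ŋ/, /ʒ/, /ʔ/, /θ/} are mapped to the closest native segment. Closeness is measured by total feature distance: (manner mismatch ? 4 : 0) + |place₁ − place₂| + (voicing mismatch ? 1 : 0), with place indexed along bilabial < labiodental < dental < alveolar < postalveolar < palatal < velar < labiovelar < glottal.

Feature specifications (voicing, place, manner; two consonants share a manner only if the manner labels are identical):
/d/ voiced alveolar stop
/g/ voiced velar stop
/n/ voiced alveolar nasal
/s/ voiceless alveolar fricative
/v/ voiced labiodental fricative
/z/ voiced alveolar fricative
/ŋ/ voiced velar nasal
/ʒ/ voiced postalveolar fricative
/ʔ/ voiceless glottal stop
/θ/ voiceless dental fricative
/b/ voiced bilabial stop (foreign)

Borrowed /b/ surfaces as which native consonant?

d

/d/ is closest: same manner (stop), place distance 3 (bilabial→alveolar), same voicing; total 3. Next closest is /v/ at distance 5.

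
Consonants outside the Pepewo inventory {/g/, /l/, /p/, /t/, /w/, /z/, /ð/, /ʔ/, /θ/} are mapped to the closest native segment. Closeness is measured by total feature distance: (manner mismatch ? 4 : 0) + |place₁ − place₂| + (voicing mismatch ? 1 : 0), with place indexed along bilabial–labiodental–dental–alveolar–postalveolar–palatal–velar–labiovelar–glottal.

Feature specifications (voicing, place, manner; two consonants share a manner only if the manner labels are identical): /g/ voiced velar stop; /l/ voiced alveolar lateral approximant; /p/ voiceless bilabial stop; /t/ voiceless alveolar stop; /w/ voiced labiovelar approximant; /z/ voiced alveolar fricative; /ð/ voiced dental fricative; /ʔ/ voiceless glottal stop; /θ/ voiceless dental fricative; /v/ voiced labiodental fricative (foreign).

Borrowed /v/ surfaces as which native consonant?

/ð/ is closest: same manner (fricative), place distance 1 (labiodental→dental), same voicing; total 1. Next closest is /z/ at distance 2.

ð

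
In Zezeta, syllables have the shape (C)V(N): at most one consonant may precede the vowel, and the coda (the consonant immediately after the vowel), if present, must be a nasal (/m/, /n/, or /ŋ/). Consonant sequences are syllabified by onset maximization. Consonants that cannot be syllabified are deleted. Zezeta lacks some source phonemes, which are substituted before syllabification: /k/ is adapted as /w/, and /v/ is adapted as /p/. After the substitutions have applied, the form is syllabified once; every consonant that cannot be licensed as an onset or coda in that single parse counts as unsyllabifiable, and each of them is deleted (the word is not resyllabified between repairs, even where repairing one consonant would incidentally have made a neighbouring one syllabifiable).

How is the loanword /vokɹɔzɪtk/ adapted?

Substitution: /v/ → /p/, /k/ → /w/, giving /powɹɔzɪtw/.
Syllabifying with onset maximization leaves /w/, /t/, /w/ stranded (only a nasal (/m/, /n/, or /ŋ/) is licensed in coda position; onsets are limited to one consonant).
Deleting the stranded consonants removes /w/, /t/, /w/.

poɹɔzɪ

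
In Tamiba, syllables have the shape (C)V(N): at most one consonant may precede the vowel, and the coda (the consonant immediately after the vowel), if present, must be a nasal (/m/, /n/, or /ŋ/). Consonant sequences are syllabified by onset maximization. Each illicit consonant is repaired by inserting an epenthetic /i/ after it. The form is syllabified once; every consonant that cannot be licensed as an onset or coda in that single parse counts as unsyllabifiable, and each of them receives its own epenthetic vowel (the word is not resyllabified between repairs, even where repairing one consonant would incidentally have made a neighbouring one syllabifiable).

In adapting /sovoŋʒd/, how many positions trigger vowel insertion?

2

The unsyllabifiable consonants are /ʒ/, /d/; each receives one epenthetic vowel.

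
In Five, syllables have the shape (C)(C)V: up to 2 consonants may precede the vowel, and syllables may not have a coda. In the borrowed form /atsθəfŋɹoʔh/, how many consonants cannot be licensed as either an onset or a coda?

4

Syllabifying with onset maximization leaves /t/, /f/, /ʔ/, /h/ stranded (no codas are permitted; onsets may contain at most 2 consonants).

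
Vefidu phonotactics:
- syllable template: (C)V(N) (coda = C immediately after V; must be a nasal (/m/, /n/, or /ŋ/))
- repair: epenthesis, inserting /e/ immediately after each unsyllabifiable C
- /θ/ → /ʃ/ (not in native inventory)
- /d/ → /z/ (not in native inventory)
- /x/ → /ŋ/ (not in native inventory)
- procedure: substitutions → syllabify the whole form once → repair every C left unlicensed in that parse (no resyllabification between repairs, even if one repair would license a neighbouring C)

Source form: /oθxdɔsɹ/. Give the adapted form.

Substitution: /θ/ → /ʃ/, /x/ → /ŋ/, /d/ → /z/, giving /oʃŋzɔsɹ/.
Under (C)V(N), the unsyllabifiable consonants are /ʃ/, /ŋ/, /s/, /ɹ/ (only a nasal (/m/, /n/, or /ŋ/) is licensed in coda position; onsets are limited to one consonant).
Inserting the epenthetic vowel yields /ʃ/ → /ʃe/, /ŋ/ → /ŋe/, /s/ → /se/, /ɹ/ → /ɹe/.

oʃeŋezɔseɹe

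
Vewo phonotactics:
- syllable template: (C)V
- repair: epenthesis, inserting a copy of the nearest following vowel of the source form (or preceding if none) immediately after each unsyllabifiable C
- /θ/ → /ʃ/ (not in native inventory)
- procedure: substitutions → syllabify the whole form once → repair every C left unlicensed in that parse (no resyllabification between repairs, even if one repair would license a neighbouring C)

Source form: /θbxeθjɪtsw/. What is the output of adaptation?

ʃebexeʃɪjɪtɪsɪwɪ

Substitution: /θ/ → /ʃ/, giving /ʃbxeʃjɪtsw/.
Syllabifying with onset maximization leaves /ʃ/, /b/, /ʃ/, /t/, /s/, /w/ stranded (no codas are permitted; onsets are limited to one consonant).
Inserting the epenthetic vowel yields /ʃ/ → /ʃe/, /b/ → /be/, /ʃ/ → /ʃɪ/, /t/ → /tɪ/, /s/ → /sɪ/, /w/ → /wɪ/.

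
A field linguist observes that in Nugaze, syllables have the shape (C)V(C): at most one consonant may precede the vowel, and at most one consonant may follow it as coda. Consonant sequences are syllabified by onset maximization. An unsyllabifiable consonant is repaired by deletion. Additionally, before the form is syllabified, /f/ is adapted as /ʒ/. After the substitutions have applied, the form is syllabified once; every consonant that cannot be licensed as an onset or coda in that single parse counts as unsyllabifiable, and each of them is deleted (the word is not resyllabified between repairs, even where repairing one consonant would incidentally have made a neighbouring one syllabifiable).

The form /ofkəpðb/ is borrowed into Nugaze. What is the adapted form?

oʒkəp

Substitution: /f/ → /ʒ/, giving /oʒkəpðb/.
Syllabifying with onset maximization leaves /ð/, /b/ stranded (at most one coda consonant is licensed; onsets are limited to one consonant).
Each unlicensed consonant is deleted: /ð/, /b/.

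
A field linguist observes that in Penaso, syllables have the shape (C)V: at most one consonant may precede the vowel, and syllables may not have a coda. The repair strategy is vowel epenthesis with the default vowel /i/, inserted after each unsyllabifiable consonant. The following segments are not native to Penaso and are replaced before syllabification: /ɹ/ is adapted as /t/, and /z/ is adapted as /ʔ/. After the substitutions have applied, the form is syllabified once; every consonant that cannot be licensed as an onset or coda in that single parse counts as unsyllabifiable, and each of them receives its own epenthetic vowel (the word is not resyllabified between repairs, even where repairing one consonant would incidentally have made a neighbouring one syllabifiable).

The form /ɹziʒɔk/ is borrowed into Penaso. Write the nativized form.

tiʔiʒɔki

Substitution: /ɹ/ → /t/, /z/ → /ʔ/, giving /tʔiʒɔk/.
The consonants /t/, /k/ cannot be parsed into a legal (C)V syllable (no codas are permitted; onsets are limited to one consonant).
Epenthesis after each stranded consonant: /t/ → /ti/, /k/ → /ki/.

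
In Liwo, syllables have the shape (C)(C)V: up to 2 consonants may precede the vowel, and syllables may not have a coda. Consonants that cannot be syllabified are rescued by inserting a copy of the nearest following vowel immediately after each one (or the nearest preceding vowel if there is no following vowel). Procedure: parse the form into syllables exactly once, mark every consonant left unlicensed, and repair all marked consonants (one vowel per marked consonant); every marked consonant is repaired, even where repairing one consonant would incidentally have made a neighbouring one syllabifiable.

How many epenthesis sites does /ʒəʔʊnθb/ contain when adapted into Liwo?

3

The unsyllabifiable consonants are /n/, /θ/, /b/; each receives one epenthetic vowel.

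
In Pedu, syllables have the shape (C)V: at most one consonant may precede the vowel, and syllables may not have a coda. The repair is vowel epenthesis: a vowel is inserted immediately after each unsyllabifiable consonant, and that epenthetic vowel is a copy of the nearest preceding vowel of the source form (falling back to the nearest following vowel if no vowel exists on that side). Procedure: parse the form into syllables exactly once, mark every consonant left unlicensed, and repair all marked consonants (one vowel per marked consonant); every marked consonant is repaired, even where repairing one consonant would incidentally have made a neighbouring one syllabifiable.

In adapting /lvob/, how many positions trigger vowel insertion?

The unsyllabifiable consonants are /l/, /b/; each receives one epenthetic vowel.

2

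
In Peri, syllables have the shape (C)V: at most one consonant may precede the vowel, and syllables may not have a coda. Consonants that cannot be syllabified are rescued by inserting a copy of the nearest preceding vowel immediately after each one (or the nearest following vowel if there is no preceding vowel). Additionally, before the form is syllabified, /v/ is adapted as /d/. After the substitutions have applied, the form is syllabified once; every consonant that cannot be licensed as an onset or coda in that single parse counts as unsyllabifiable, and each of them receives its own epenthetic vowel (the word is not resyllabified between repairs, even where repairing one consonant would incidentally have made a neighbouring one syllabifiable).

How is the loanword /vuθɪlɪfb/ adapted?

Substitution: /v/ → /d/, giving /duθɪlɪfb/.
Syllabifying with onset maximization leaves /f/, /b/ stranded (no codas are permitted; onsets are limited to one consonant).
Each unlicensed consonant becomes the onset of a new syllable: /f/ → /fɪ/, /b/ → /bɪ/.

duθɪlɪfɪbɪ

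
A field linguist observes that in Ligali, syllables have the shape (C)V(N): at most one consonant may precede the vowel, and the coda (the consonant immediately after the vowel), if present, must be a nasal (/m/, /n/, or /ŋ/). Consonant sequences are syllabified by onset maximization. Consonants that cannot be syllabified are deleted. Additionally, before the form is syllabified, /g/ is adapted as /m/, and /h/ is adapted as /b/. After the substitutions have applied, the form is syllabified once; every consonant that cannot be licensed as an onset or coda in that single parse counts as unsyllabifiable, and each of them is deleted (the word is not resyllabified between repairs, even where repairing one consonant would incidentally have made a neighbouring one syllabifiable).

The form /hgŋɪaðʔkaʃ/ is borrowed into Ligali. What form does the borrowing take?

Substitution: /h/ → /b/, /g/ → /m/, giving /bmŋɪaðʔkaʃ/.
Under (C)V(N), the unsyllabifiable consonants are /b/, /m/, /ð/, /ʔ/, /ʃ/ (only a nasal (/m/, /n/, or /ŋ/) is licensed in coda position; onsets are limited to one consonant).
Deleting the stranded consonants removes /b/, /m/, /ð/, /ʔ/, /ʃ/.

ŋɪaka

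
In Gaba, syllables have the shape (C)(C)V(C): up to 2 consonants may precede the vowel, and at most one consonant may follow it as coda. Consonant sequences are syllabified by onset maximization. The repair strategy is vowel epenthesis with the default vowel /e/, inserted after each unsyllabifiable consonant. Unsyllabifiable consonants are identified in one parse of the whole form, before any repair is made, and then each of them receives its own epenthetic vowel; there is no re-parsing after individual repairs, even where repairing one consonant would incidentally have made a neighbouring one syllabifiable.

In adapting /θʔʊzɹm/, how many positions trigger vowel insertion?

The unsyllabifiable consonants are /ɹ/, /m/; each receives one epenthetic vowel.

2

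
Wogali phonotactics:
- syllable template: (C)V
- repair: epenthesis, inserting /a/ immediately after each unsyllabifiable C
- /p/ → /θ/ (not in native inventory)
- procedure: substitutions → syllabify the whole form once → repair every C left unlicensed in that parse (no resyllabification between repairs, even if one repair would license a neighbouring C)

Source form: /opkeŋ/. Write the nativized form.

Substitution: /p/ → /θ/, giving /oθkeŋ/.
Under (C)V, the unsyllabifiable consonants are /θ/, /ŋ/ (no codas are permitted; onsets are limited to one consonant).
Inserting the epenthetic vowel yields /θ/ → /θa/, /ŋ/ → /ŋa/.

oθakeŋa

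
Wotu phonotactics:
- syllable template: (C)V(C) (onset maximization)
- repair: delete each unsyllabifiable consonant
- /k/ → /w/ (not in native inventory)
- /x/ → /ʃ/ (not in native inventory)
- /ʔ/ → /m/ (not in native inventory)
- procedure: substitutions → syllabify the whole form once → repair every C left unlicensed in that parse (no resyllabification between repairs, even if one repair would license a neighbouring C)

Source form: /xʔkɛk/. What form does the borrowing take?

wɛw

Substitution: /x/ → /ʃ/, /ʔ/ → /m/, /k/ → /w/, giving /ʃmwɛw/.
Syllabifying with onset maximization leaves /ʃ/, /m/ stranded (at most one coda consonant is licensed; onsets are limited to one consonant).
Deleting the stranded consonants removes /ʃ/, /m/.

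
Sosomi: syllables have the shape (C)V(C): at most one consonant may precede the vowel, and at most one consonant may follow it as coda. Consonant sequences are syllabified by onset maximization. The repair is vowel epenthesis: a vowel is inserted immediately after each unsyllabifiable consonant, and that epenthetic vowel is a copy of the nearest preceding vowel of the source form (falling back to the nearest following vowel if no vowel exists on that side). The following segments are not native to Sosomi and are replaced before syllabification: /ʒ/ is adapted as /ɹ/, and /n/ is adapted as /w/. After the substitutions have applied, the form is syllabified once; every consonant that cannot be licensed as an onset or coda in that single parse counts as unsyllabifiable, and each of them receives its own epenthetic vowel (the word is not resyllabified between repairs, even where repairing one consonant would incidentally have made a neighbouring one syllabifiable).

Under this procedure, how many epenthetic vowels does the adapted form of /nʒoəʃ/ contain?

After substitution the input is /wɹoəʃ/.
The unsyllabifiable consonants are /w/; each receives one epenthetic vowel.

1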